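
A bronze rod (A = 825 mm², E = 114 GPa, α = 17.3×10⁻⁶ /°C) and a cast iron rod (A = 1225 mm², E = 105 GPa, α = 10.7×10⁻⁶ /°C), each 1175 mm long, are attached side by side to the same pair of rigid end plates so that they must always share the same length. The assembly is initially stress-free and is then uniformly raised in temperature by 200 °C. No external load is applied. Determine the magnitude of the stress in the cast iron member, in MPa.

Both members must finish at the same length. With the larger α, the bronze tends to over-expand; the plates restrain it, putting the bronze in compression and the cast iron in tension. With no external load the two internal forces are equal and opposite, magnitude P.
Setting the final lengths equal and cancelling L: (α₁ − α₂)ΔT = P/(A₁E₁) + P/(A₂E₂).
|α₁ − α₂|·ΔT = 6.6×10⁻⁶ × 200 = 0.00132.
1/(A₁E₁) + 1/(A₂E₂) = 1/(825×114×10³) + 1/(1225×105×10³) = 1.841×10⁻⁸ N⁻¹.
P = 0.00132 / 1.841×10⁻⁸ = 71710 N = 71.71 kN.
σ_{cast iron} = P/A₂ = 71710/1225 = 58.54 MPa, tensile.

σ ≈ 58.5 MPa (tensile)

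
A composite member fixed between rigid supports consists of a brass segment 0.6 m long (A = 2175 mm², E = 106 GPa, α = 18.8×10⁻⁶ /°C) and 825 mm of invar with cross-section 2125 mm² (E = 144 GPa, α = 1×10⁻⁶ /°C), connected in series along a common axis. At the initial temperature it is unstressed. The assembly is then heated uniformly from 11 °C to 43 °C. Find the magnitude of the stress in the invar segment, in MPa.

σ ≈ 34.4 MPa (compressive)

If the supports were absent, the total length change would be Σ αᵢΔT Lᵢ = 18.8×10⁻⁶×32×600 + 1×10⁻⁶×32×825 = 0.3874 mm.
Since the ends are fixed, an axial force P builds up, equal in every segment, with P · Σ Lᵢ/(AᵢEᵢ) = δ_free.
Σ Lᵢ/(AᵢEᵢ) = 600/(2175×106×10³) + 825/(2125×144×10³) = 5.299×10⁻⁶ mm/N.
So P = 0.3874 / 5.299×10⁻⁶ = 73.11 kN, compressive.
σ_{invar} = P / A = 73110 / 2125 = 34.4 MPa.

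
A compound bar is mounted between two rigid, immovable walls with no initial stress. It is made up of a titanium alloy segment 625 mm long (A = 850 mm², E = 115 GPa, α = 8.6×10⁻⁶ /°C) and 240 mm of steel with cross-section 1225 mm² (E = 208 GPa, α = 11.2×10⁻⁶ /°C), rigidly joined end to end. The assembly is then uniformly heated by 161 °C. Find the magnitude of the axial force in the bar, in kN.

P ≈ 177 kN (compressive)

With the walls removed the bar would change length by δ_free = Σ αᵢΔT Lᵢ = 8.6×10⁻⁶×161×625 + 11.2×10⁻⁶×161×240 = 1.298 mm.
The walls prevent any net length change, so an axial force P (same in every segment) develops. Compatibility: P · Σ Lᵢ/(AᵢEᵢ) = δ_free.
Σ Lᵢ/(AᵢEᵢ) = 625/(850×115×10³) + 240/(1225×208×10³) = 7.336×10⁻⁶ mm/N.
P = 1.298 / 7.336×10⁻⁶ = 177000 N = 177 kN, compressive.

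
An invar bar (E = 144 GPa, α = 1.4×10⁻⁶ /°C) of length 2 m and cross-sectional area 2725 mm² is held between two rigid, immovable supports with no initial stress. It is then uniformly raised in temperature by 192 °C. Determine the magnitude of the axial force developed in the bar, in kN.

P ≈ 105 kN (compressive)

The ends cannot move, so σ = EαΔT = 144×10³ × 1.4×10⁻⁶ × 192 = 38.71 MPa.
Then P = σA = 38.71 × 2725 mm² = 105.5 kN, compressive.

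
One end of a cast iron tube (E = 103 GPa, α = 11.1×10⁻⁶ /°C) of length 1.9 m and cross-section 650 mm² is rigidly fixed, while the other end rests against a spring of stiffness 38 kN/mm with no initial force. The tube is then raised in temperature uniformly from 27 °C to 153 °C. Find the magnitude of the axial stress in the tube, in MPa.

If the spring were absent the tube would lengthen by αΔT L = 11.1×10⁻⁶ × 126 × 1900 = 2.657 mm.
Let P be the compressive force at the spring. The tube shortens elastically by PL/(AE) and the spring compresses by P/k; together these equal δ_free.
So P = δ_free / [L/(AE) + 1/k] = 2.657 / [ 1900/(650×103×10³) + 1/(38×10³) ].
P = 2.657 / 5.47×10⁻⁵ = 48580 N.
σ = P/A = 48580/650 = 74.75 MPa.

σ ≈ 74.7 MPa (compressive)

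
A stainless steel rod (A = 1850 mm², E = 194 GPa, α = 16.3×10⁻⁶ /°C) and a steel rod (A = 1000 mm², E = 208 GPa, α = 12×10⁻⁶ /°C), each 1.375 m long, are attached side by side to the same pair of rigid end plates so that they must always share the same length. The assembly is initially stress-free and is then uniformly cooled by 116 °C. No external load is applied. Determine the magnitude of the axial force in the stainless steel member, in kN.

Equilibrium of a rigid end plate with no external load gives equal and opposite internal forces ±P in the two members. Since α_{stainless steel} > α_{steel}, cooling drives the stainless steel into tension and the steel into compression.
Setting the final lengths equal and cancelling L: (α₁ − α₂)ΔT = P/(A₁E₁) + P/(A₂E₂).
|α₁ − α₂|·ΔT = 4.3×10⁻⁶ × 116 = 0.0004988.
1/(A₁E₁) + 1/(A₂E₂) = 1/(1850×194×10³) + 1/(1000×208×10³) = 7.594×10⁻⁹ N⁻¹.
So P = 0.0004988 / 7.594×10⁻⁹ = 65.68 kN.

P ≈ 65.7 kN (tensile in the stainless steel)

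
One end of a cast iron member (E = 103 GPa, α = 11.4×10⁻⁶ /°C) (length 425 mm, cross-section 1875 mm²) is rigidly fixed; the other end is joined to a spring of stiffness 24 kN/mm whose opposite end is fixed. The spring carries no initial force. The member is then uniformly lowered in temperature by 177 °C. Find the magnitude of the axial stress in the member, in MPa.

σ ≈ 10.4 MPa (tensile)

If the spring were absent the member would shorten by αΔT L = 11.4×10⁻⁶ × 177 × 425 = 0.8576 mm.
Let P be the tensile force in the spring. The member extends elastically by PL/(AE) and the spring stretches by P/k; together these equal δ_free.
So P = δ_free / [L/(AE) + 1/k] = 0.8576 / [ 425/(1875×103×10³) + 1/(24×10³) ].
P = 0.8576 / 4.387×10⁻⁵ = 19550 N.
σ = P/A = 19550/1875 = 10.43 MPa.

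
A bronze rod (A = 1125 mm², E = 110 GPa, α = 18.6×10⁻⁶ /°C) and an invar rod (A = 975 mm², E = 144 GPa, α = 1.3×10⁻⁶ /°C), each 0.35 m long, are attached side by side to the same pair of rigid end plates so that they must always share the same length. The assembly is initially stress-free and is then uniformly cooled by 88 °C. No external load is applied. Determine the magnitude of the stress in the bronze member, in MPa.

σ ≈ 89 MPa (tensile)

Equilibrium of a rigid end plate with no external load gives equal and opposite internal forces ±P in the two members. Since α_{bronze} > α_{invar}, cooling drives the bronze into tension and the invar into compression.
Equating the net (thermal + elastic) strains gives |α₁ − α₂|·ΔT = P·[1/(A₁E₁) + 1/(A₂E₂)].
|α₁ − α₂|·ΔT = 17.3×10⁻⁶ × 88 = 0.001522.
1/(A₁E₁) + 1/(A₂E₂) = 1/(1125×110×10³) + 1/(975×144×10³) = 1.52×10⁻⁸ N⁻¹.
So P = 0.001522 / 1.52×10⁻⁸ = 100.1 kN.
σ_{bronze} = P/A₁ = 100100/1125 = 89.01 MPa, tensile.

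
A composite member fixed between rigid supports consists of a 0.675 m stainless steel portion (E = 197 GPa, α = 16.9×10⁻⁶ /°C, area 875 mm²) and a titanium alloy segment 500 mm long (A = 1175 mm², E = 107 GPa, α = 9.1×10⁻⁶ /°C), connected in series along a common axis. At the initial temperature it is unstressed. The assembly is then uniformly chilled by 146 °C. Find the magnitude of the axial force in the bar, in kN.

P ≈ 295 kN (tensile)

With the walls removed the bar would change length by δ_free = Σ αᵢΔT Lᵢ = 16.9×10⁻⁶×146×675 + 9.1×10⁻⁶×146×500 = 2.33 mm.
The walls prevent any net length change, so an axial force P (same in every segment) develops. Compatibility: P · Σ Lᵢ/(AᵢEᵢ) = δ_free.
The series flexibility is Σ Lᵢ/(AᵢEᵢ) = 675/(875×197×10³) + 500/(1175×107×10³) = 7.893×10⁻⁶ mm/N.
Hence P = δ_free / Σ(L/AE) = 2.33/7.893×10⁻⁶ = 295.2 kN (tensile).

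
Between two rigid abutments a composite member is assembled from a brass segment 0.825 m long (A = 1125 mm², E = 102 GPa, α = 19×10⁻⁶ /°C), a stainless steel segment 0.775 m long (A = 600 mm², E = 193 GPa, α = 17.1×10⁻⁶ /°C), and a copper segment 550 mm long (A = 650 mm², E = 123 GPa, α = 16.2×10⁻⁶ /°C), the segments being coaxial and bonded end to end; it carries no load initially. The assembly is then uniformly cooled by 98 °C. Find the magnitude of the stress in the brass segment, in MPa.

If the supports were absent, the total length change would be Σ αᵢΔT Lᵢ = 19×10⁻⁶×98×825 + 17.1×10⁻⁶×98×775 + 16.2×10⁻⁶×98×550 = 3.708 mm.
The walls prevent any net length change, so an axial force P (same in every segment) develops. Compatibility: P · Σ Lᵢ/(AᵢEᵢ) = δ_free.
The series flexibility is Σ Lᵢ/(AᵢEᵢ) = 825/(1125×102×10³) + 775/(600×193×10³) + 550/(650×123×10³) = 2.076×10⁻⁵ mm/N.
So P = 3.708 / 2.076×10⁻⁵ = 178.6 kN, tensile.
σ_{brass} = P / A = 178600 / 1125 = 158.8 MPa.

σ ≈ 159 MPa (tensile)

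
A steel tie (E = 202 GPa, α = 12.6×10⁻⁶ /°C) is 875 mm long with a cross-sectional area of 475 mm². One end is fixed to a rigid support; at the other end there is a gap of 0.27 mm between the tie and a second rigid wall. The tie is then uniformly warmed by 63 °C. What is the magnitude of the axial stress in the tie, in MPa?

σ ≈ 98 MPa (compressive)

Unrestrained expansion: δ_free = αΔT L = 12.6×10⁻⁶ × 63 × 875 = 0.6946 mm.
The gap closes (δ_free > 0.27 mm) and the wall then resists a further 0.6946 − 0.27 = 0.4246 mm of expansion.
That suppressed elongation corresponds to σ = E·Δ/L = 202×10³ × 0.4246/875 = 98.02 MPa.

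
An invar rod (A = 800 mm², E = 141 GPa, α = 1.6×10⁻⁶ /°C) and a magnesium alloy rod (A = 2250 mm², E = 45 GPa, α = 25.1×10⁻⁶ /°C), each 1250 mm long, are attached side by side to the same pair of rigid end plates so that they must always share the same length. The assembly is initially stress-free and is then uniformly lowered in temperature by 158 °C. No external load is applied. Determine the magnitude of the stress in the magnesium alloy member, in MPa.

The magnesium alloy has the larger α, so on cooling it would change length more than the invar if both were free. The rigid plates force a common final length, so the magnesium alloy is put into tension and the invar into compression, with equal and opposite forces P (no external load).
Setting the final lengths equal and cancelling L: (α₁ − α₂)ΔT = P/(A₁E₁) + P/(A₂E₂).
|α₁ − α₂|·ΔT = 23.5×10⁻⁶ × 158 = 0.003713.
1/(A₁E₁) + 1/(A₂E₂) = 1/(800×141×10³) + 1/(2250×45×10³) = 1.874×10⁻⁸ N⁻¹.
So P = 0.003713 / 1.874×10⁻⁸ = 198.1 kN.
σ_{magnesium alloy} = P/A₂ = 198100/2250 = 88.05 MPa, tensile.

σ ≈ 88.1 MPa (tensile)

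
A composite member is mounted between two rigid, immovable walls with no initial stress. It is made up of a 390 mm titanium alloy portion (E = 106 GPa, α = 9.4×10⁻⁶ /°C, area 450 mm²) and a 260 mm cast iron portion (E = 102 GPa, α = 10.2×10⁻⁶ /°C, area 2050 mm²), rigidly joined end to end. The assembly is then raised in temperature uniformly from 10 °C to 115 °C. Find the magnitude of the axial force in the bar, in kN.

P ≈ 70.4 kN (compressive)

If the supports were absent, the total length change would be Σ αᵢΔT Lᵢ = 9.4×10⁻⁶×105×390 + 10.2×10⁻⁶×105×260 = 0.6634 mm.
The rigid supports impose zero overall length change; the single axial force P common to all segments must satisfy P Σ Lᵢ/(AᵢEᵢ) = δ_free.
The series flexibility is Σ Lᵢ/(AᵢEᵢ) = 390/(450×106×10³) + 260/(2050×102×10³) = 9.42×10⁻⁶ mm/N.
Hence P = δ_free / Σ(L/AE) = 0.6634/9.42×10⁻⁶ = 70.43 kN (compressive).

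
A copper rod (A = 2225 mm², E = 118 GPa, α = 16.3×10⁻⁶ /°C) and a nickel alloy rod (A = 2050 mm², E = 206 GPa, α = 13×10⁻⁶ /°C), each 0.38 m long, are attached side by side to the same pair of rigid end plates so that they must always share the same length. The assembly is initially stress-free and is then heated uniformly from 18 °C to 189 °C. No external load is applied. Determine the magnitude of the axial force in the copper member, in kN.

The copper has the larger α, so on heating it would change length more than the nickel alloy if both were free. The rigid plates force a common final length, so the copper is put into compression and the nickel alloy into tension, with equal and opposite forces P (no external load).
Compatibility of the two members (thermal + elastic change equal): (α₁ − α₂)ΔT = P·[1/(A₁E₁) + 1/(A₂E₂)].
|α₁ − α₂|·ΔT = 3.3×10⁻⁶ × 171 = 0.0005643.
1/(A₁E₁) + 1/(A₂E₂) = 1/(2225×118×10³) + 1/(2050×206×10³) = 6.177×10⁻⁹ N⁻¹.
So P = 0.0005643 / 6.177×10⁻⁹ = 91.36 kN.

P ≈ 91.4 kN (compressive in the copper)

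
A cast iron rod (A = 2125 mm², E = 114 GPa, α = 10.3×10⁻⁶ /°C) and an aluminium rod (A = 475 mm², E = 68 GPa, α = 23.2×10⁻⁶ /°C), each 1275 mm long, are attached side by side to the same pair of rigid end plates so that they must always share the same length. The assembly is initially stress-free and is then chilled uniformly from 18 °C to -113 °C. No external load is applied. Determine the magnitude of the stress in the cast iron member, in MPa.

σ ≈ 22.7 MPa (compressive)

The aluminium has the larger α, so on cooling it would change length more than the cast iron if both were free. The rigid plates force a common final length, so the aluminium is put into tension and the cast iron into compression, with equal and opposite forces P (no external load).
Compatibility of the two members (thermal + elastic change equal): (α₁ − α₂)ΔT = P·[1/(A₁E₁) + 1/(A₂E₂)].
|α₁ − α₂|·ΔT = 12.9×10⁻⁶ × 131 = 0.00169.
1/(A₁E₁) + 1/(A₂E₂) = 1/(2125×114×10³) + 1/(475×68×10³) = 3.509×10⁻⁸ N⁻¹.
So P = 0.00169 / 3.509×10⁻⁸ = 48.16 kN.
σ_{cast iron} = P/A₁ = 48160/2125 = 22.66 MPa, compressive.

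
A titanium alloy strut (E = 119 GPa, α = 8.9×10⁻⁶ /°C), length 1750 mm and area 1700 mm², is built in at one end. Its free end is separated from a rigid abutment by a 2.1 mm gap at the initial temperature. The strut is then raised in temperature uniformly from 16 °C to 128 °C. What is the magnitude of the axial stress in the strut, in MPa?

Free thermal elongation = αΔT L = 8.9×10⁻⁶ × 112 × 1750 = 1.744 mm.
Since δ_free = 1.74 mm is less than the 2.1 mm gap, the strut never touches the wall. No axial force develops.

σ ≈ 0 MPa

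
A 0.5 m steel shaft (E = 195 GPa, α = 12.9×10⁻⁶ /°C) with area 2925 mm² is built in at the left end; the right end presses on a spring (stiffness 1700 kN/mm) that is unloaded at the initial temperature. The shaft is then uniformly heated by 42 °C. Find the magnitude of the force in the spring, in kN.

Free thermal expansion: δ_free = αΔT L = 12.9×10⁻⁶ × 42 × 500 = 0.2709 mm.
Let P be the compressive force at the spring. The shaft shortens elastically by PL/(AE) and the spring compresses by P/k; together these equal δ_free.
P [ L/(AE) + 1/k ] = δ_free → P [ 500/(2925×195×10³) + 1/(1700×10³) ] = 0.2709.
P = 0.2709 / 1.465×10⁻⁶ = 184900 N.

P ≈ 185 kN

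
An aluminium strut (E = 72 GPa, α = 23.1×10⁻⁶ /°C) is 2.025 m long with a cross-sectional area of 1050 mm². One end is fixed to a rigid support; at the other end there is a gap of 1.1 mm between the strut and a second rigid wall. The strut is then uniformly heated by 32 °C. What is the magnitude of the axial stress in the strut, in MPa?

σ ≈ 14.1 MPa (compressive)

Unrestrained expansion: δ_free = αΔT L = 23.1×10⁻⁶ × 32 × 2025 = 1.497 mm.
The gap closes (δ_free > 1.1 mm) and the wall then resists a further 1.497 − 1.1 = 0.3969 mm of expansion.
That suppressed elongation corresponds to σ = E·Δ/L = 72×10³ × 0.3969/2025 = 14.11 MPa.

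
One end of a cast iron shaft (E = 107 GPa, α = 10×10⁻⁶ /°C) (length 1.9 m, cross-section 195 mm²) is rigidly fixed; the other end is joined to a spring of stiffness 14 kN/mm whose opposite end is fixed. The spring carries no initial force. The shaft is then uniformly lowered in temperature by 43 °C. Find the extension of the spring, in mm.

Free thermal contraction: δ_free = αΔT L = 10×10⁻⁶ × 43 × 1900 = 0.817 mm.
With a force P in the spring, the elastic change of the shaft is PL/(AE) and that of the spring is P/k; compatibility requires their sum to equal δ_free.
P [ L/(AE) + 1/k ] = δ_free → P [ 1900/(195×107×10³) + 1/(14×10³) ] = 0.817.
P = 0.817 / 0.0001625 = 5028 N.
Spring extension = P/k = 5028/(14×10³) = 0.3591 mm.

δ ≈ 0.359 mm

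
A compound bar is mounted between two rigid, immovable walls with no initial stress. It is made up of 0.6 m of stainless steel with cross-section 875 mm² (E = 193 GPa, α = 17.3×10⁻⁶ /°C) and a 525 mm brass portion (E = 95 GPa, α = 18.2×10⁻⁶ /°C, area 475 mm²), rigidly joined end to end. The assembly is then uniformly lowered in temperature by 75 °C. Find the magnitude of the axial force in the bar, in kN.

P ≈ 98.4 kN (tensile)

If the supports were absent, the total length change would be Σ αᵢΔT Lᵢ = 17.3×10⁻⁶×75×600 + 18.2×10⁻⁶×75×525 = 1.495 mm.
The rigid supports impose zero overall length change; the single axial force P common to all segments must satisfy P Σ Lᵢ/(AᵢEᵢ) = δ_free.
Σ Lᵢ/(AᵢEᵢ) = 600/(875×193×10³) + 525/(475×95×10³) = 1.519×10⁻⁵ mm/N.
Hence P = δ_free / Σ(L/AE) = 1.495/1.519×10⁻⁵ = 98.45 kN (tensile).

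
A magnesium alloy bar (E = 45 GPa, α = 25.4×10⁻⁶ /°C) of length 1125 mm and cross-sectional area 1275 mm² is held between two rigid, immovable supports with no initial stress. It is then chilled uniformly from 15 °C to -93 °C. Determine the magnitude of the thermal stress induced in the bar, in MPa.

σ ≈ 123 MPa (tensile)

Because both ends are immovable the net strain is zero, and the suppressed thermal strain is αΔT = 25.4×10⁻⁶ × 108 = 2743.2×10⁻⁶.
The stress required to suppress this strain is σ = Eε = 45×10³ × 2743.2×10⁻⁶ = 123.4 MPa, tensile since the bar is trying to contract.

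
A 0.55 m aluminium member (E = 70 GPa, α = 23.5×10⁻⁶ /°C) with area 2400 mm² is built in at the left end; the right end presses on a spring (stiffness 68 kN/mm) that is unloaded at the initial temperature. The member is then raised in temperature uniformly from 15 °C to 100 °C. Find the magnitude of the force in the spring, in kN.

The unrestrained thermal change is αΔT L = 23.5×10⁻⁶ × 85 × 550 = 1.099 mm.
With a force P in the spring, the elastic change of the member is PL/(AE) and that of the spring is P/k; compatibility requires their sum to equal δ_free.
So P = δ_free / [L/(AE) + 1/k] = 1.099 / [ 550/(2400×70×10³) + 1/(68×10³) ].
P = 1.099 / 1.798×10⁻⁵ = 61100 N.

P ≈ 61.1 kN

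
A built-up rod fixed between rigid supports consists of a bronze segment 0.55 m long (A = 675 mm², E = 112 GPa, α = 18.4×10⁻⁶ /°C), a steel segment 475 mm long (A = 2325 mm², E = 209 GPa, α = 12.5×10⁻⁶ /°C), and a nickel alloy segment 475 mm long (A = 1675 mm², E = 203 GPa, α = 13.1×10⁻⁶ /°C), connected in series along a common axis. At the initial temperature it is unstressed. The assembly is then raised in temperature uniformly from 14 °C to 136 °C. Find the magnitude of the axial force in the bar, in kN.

If the supports were absent, the total length change would be Σ αᵢΔT Lᵢ = 18.4×10⁻⁶×122×550 + 12.5×10⁻⁶×122×475 + 13.1×10⁻⁶×122×475 = 2.718 mm.
Since the ends are fixed, an axial force P builds up, equal in every segment, with P · Σ Lᵢ/(AᵢEᵢ) = δ_free.
The series flexibility is Σ Lᵢ/(AᵢEᵢ) = 550/(675×112×10³) + 475/(2325×209×10³) + 475/(1675×203×10³) = 9.65×10⁻⁶ mm/N.
Hence P = δ_free / Σ(L/AE) = 2.718/9.65×10⁻⁶ = 281.7 kN (compressive).

P ≈ 282 kN (compressive)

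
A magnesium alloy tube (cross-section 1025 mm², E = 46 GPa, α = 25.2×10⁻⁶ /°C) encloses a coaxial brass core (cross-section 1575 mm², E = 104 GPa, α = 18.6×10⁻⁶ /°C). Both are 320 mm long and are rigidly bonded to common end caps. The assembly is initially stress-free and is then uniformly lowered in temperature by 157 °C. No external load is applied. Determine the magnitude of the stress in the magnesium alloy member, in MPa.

σ ≈ 37 MPa (tensile)

Equilibrium of a rigid end plate with no external load gives equal and opposite internal forces ±P in the two members. Since α_{magnesium alloy} > α_{brass}, cooling drives the magnesium alloy into tension and the brass into compression.
Compatibility of the two members (thermal + elastic change equal): (α₁ − α₂)ΔT = P·[1/(A₁E₁) + 1/(A₂E₂)].
|α₁ − α₂|·ΔT = 6.6×10⁻⁶ × 157 = 0.001036.
1/(A₁E₁) + 1/(A₂E₂) = 1/(1025×46×10³) + 1/(1575×104×10³) = 2.731×10⁻⁸ N⁻¹.
P = 0.001036 / 2.731×10⁻⁸ = 37940 N = 37.94 kN.
σ_{magnesium alloy} = P/A₁ = 37940/1025 = 37.01 MPa, tensile.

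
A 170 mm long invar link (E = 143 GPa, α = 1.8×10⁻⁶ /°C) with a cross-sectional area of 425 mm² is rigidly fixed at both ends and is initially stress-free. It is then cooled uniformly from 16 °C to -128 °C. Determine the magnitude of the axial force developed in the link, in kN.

P ≈ 15.8 kN (tensile)

The ends cannot move, so σ = EαΔT = 143×10³ × 1.8×10⁻⁶ × 144 = 37.07 MPa.
P = AEαΔT = 425 × 143×10³ × 1.8×10⁻⁶ × 144 = 15.75 kN (tensile).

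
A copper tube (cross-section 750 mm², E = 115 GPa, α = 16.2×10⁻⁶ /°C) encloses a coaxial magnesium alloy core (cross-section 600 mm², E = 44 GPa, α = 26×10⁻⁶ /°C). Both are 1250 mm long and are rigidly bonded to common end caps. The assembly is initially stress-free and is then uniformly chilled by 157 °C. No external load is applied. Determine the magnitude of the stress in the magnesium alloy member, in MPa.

Both members must finish at the same length. With the larger α, the magnesium alloy tends to over-contract; the plates restrain it, putting the magnesium alloy in tension and the copper in compression. With no external load the two internal forces are equal and opposite, magnitude P.
Equating the net (thermal + elastic) strains gives |α₁ − α₂|·ΔT = P·[1/(A₁E₁) + 1/(A₂E₂)].
|α₁ − α₂|·ΔT = 9.8×10⁻⁶ × 157 = 0.001539.
1/(A₁E₁) + 1/(A₂E₂) = 1/(750×115×10³) + 1/(600×44×10³) = 4.947×10⁻⁸ N⁻¹.
So P = 0.001539 / 4.947×10⁻⁸ = 31.1 kN.
σ_{magnesium alloy} = P/A₂ = 31100/600 = 51.83 MPa, tensile.

σ ≈ 51.8 MPa (tensile)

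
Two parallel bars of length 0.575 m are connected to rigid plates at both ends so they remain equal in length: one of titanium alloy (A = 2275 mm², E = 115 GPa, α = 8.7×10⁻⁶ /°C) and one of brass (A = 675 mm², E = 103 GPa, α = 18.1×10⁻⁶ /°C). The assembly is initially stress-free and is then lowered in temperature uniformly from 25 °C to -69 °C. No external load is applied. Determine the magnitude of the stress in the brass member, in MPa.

The brass has the larger α, so on cooling it would change length more than the titanium alloy if both were free. The rigid plates force a common final length, so the brass is put into tension and the titanium alloy into compression, with equal and opposite forces P (no external load).
Setting the final lengths equal and cancelling L: (α₁ − α₂)ΔT = P/(A₁E₁) + P/(A₂E₂).
|α₁ − α₂|·ΔT = 9.4×10⁻⁶ × 94 = 0.0008836.
1/(A₁E₁) + 1/(A₂E₂) = 1/(2275×115×10³) + 1/(675×103×10³) = 1.821×10⁻⁸ N⁻¹.
P = 0.0008836 / 1.821×10⁻⁸ = 48530 N = 48.53 kN.
σ_{brass} = P/A₂ = 48530/675 = 71.9 MPa, tensile.

σ ≈ 71.9 MPa (tensile)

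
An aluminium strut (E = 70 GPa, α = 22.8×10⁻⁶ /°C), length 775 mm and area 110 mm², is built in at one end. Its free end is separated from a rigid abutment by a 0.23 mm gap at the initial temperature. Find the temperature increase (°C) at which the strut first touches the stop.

Contact occurs when the free expansion equals the gap: αΔT L = 0.23 mm.
So ΔT = g/(αL) = 0.23/(22.8×10⁻⁶ × 775) = 13.02 °C.

ΔT ≈ 13 °C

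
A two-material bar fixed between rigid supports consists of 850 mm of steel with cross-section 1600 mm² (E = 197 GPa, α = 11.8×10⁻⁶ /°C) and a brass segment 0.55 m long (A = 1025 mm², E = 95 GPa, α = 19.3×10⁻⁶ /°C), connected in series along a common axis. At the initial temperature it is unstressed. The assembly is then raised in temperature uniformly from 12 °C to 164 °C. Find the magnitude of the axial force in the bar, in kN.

P ≈ 376 kN (compressive)

If the supports were absent, the total length change would be Σ αᵢΔT Lᵢ = 11.8×10⁻⁶×152×850 + 19.3×10⁻⁶×152×550 = 3.138 mm.
The walls prevent any net length change, so an axial force P (same in every segment) develops. Compatibility: P · Σ Lᵢ/(AᵢEᵢ) = δ_free.
The series flexibility is Σ Lᵢ/(AᵢEᵢ) = 850/(1600×197×10³) + 550/(1025×95×10³) = 8.345×10⁻⁶ mm/N.
Hence P = δ_free / Σ(L/AE) = 3.138/8.345×10⁻⁶ = 376 kN (compressive).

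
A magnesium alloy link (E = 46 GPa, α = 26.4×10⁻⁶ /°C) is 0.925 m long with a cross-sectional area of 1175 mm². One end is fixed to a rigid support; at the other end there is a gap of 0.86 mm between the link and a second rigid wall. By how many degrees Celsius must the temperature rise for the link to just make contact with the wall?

Contact occurs when the free expansion equals the gap: αΔT L = 0.86 mm.
So ΔT = g/(αL) = 0.86/(26.4×10⁻⁶ × 925) = 35.22 °C.

ΔT ≈ 35.2 °C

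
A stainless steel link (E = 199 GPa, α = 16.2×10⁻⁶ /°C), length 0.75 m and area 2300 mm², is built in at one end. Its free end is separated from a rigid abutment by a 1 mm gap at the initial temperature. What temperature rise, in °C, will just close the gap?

The gap closes when αΔT L = 1 mm, since the link is still unstressed at that instant.
So ΔT = g/(αL) = 1/(16.2×10⁻⁶ × 750) = 82.3 °C.

ΔT ≈ 82.3 °C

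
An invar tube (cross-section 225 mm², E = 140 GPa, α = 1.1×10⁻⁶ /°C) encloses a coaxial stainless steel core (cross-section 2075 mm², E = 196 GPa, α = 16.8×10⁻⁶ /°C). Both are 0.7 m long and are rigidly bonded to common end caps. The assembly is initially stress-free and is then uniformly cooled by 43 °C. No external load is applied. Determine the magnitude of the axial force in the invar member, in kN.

Both members must finish at the same length. With the larger α, the stainless steel tends to over-contract; the plates restrain it, putting the stainless steel in tension and the invar in compression. With no external load the two internal forces are equal and opposite, magnitude P.
Equating the net (thermal + elastic) strains gives |α₁ − α₂|·ΔT = P·[1/(A₁E₁) + 1/(A₂E₂)].
|α₁ − α₂|·ΔT = 15.7×10⁻⁶ × 43 = 0.0006751.
1/(A₁E₁) + 1/(A₂E₂) = 1/(225×140×10³) + 1/(2075×196×10³) = 3.42×10⁻⁸ N⁻¹.
P = 0.0006751 / 3.42×10⁻⁸ = 19740 N = 19.74 kN.

P ≈ 19.7 kN (compressive in the invar)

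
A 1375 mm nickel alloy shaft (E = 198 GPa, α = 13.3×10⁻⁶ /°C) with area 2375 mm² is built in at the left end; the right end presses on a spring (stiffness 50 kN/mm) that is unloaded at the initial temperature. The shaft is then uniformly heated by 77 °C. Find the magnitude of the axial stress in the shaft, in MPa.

The unrestrained thermal change is αΔT L = 13.3×10⁻⁶ × 77 × 1375 = 1.408 mm.
Let P be the compressive force at the spring. The shaft shortens elastically by PL/(AE) and the spring compresses by P/k; together these equal δ_free.
So P = δ_free / [L/(AE) + 1/k] = 1.408 / [ 1375/(2375×198×10³) + 1/(50×10³) ].
P = 1.408 / 2.292×10⁻⁵ = 61430 N.
σ = P/A = 61430/2375 = 25.86 MPa.

σ ≈ 25.9 MPa (compressive)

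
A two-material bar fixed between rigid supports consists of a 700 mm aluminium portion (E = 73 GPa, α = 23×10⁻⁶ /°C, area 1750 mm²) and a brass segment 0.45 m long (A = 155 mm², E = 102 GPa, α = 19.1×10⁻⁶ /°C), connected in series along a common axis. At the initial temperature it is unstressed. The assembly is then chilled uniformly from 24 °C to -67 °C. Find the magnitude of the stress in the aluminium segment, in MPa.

σ ≈ 37.8 MPa (tensile)

Free thermal contraction of the whole bar: Σ αᵢΔT Lᵢ = 23×10⁻⁶×91×700 + 19.1×10⁻⁶×91×450 = 2.247 mm.
Since the ends are fixed, an axial force P builds up, equal in every segment, with P · Σ Lᵢ/(AᵢEᵢ) = δ_free.
Σ Lᵢ/(AᵢEᵢ) = 700/(1750×73×10³) + 450/(155×102×10³) = 3.394×10⁻⁵ mm/N.
So P = 2.247 / 3.394×10⁻⁵ = 66.21 kN, tensile.
σ_{aluminium} = P / A = 66210 / 1750 = 37.83 MPa.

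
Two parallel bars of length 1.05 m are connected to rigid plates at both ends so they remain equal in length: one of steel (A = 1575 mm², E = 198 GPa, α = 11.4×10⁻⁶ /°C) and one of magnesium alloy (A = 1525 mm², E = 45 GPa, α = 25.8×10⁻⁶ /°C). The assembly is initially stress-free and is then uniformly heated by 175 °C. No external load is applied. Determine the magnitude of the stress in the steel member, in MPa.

The magnesium alloy has the larger α, so on heating it would change length more than the steel if both were free. The rigid plates force a common final length, so the magnesium alloy is put into compression and the steel into tension, with equal and opposite forces P (no external load).
Setting the final lengths equal and cancelling L: (α₁ − α₂)ΔT = P/(A₁E₁) + P/(A₂E₂).
|α₁ − α₂|·ΔT = 14.4×10⁻⁶ × 175 = 0.00252.
1/(A₁E₁) + 1/(A₂E₂) = 1/(1575×198×10³) + 1/(1525×45×10³) = 1.778×10⁻⁸ N⁻¹.
So P = 0.00252 / 1.778×10⁻⁸ = 141.7 kN.
σ_{steel} = P/A₁ = 141700/1575 = 90 MPa, tensile.

σ ≈ 90 MPa (tensile)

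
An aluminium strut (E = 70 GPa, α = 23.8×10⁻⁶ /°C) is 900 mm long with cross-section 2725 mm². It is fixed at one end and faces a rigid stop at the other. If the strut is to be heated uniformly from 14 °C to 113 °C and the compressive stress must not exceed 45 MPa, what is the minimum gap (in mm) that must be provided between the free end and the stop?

With no wall the strut would lengthen by αΔT L = 23.8×10⁻⁶ × 99 × 900 = 2.121 mm.
At the allowable stress the elastic shortening the wall may impose is σL/E = 45 × 900 / (70×10³) = 0.5786 mm.
So the gap has to take up the difference, g_min = δ_free − σL/E = 2.121 − 0.5786 = 1.542 mm.

g ≈ 1.54 mm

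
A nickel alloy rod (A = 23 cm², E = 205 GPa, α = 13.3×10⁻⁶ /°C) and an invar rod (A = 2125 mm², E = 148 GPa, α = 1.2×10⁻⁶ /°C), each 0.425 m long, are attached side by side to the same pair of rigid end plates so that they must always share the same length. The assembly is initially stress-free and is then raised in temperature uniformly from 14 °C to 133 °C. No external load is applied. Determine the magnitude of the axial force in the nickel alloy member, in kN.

P ≈ 272 kN (compressive in the nickel alloy)

Both members must finish at the same length. With the larger α, the nickel alloy tends to over-expand; the plates restrain it, putting the nickel alloy in compression and the invar in tension. With no external load the two internal forces are equal and opposite, magnitude P.
Setting the final lengths equal and cancelling L: (α₁ − α₂)ΔT = P/(A₁E₁) + P/(A₂E₂).
|α₁ − α₂|·ΔT = 12.1×10⁻⁶ × 119 = 0.00144.
1/(A₁E₁) + 1/(A₂E₂) = 1/(2300×205×10³) + 1/(2125×148×10³) = 5.301×10⁻⁹ N⁻¹.
P = 0.00144 / 5.301×10⁻⁹ = 271700 N = 271.7 kN.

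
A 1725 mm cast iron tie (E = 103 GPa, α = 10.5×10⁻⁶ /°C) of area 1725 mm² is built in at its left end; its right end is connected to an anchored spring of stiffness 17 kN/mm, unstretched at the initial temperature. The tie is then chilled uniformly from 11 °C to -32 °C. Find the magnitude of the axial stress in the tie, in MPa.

The unrestrained thermal change is αΔT L = 10.5×10⁻⁶ × 43 × 1725 = 0.7788 mm.
Let P be the tensile force in the spring. The tie extends elastically by PL/(AE) and the spring stretches by P/k; together these equal δ_free.
So P = δ_free / [L/(AE) + 1/k] = 0.7788 / [ 1725/(1725×103×10³) + 1/(17×10³) ].
P = 0.7788 / 6.853×10⁻⁵ = 11360 N.
σ = P/A = 11360/1725 = 6.588 MPa.

σ ≈ 6.59 MPa (tensile)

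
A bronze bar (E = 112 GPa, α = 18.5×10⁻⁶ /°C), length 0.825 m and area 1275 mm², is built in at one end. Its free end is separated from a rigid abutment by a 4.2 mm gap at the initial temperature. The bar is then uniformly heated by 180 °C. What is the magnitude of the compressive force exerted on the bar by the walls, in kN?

P ≈ 0 kN

If the wall were absent the bar would grow by αΔT L = 18.5×10⁻⁶ × 180 × 825 = 2.747 mm.
This is smaller than the 4.2 mm clearance, so the bar expands freely without reaching the stop — the stress is zero.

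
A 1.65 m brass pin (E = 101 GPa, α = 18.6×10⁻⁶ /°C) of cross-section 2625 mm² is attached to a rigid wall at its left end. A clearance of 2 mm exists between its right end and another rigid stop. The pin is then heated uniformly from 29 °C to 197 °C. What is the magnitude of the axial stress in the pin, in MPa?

σ ≈ 193 MPa (compressive)

Free thermal elongation = αΔT L = 18.6×10⁻⁶ × 168 × 1650 = 5.156 mm.
After closing the 2 mm clearance, 5.156 − 2 = 3.156 mm of expansion remains to be suppressed by the wall.
So σ = E(δ_free − g)/L = 101×10³ × 3.156/1650 = 193.2 MPa.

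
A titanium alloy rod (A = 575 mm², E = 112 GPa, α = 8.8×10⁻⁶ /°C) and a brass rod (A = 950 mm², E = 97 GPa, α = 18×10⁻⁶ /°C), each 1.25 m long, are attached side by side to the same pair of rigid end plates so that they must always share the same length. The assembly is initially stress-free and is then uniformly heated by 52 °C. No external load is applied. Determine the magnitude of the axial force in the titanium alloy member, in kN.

The brass has the larger α, so on heating it would change length more than the titanium alloy if both were free. The rigid plates force a common final length, so the brass is put into compression and the titanium alloy into tension, with equal and opposite forces P (no external load).
Setting the final lengths equal and cancelling L: (α₁ − α₂)ΔT = P/(A₁E₁) + P/(A₂E₂).
|α₁ − α₂|·ΔT = 9.2×10⁻⁶ × 52 = 0.0004784.
1/(A₁E₁) + 1/(A₂E₂) = 1/(575×112×10³) + 1/(950×97×10³) = 2.638×10⁻⁸ N⁻¹.
P = 0.0004784 / 2.638×10⁻⁸ = 18140 N = 18.14 kN.

P ≈ 18.1 kN (tensile in the titanium alloy)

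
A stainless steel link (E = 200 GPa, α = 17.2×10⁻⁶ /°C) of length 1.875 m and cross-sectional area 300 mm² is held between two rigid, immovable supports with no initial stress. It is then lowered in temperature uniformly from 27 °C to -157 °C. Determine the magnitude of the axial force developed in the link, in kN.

P ≈ 190 kN (tensile)

With zero net strain, σ = E·αΔT = 200 GPa × 17.2×10⁻⁶ × 184 = 633 MPa.
Then P = σA = 633 × 300 mm² = 189.9 kN, tensile.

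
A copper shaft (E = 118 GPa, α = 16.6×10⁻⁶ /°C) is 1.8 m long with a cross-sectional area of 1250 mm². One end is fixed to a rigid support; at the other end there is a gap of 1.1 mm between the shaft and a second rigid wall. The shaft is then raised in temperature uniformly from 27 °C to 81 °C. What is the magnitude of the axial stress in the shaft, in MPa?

If the wall were absent the shaft would grow by αΔT L = 16.6×10⁻⁶ × 54 × 1800 = 1.614 mm.
After closing the 1.1 mm clearance, 1.614 − 1.1 = 0.5135 mm of expansion remains to be suppressed by the wall.
So σ = E(δ_free − g)/L = 118×10³ × 0.5135/1800 = 33.66 MPa.

σ ≈ 33.7 MPa (compressive)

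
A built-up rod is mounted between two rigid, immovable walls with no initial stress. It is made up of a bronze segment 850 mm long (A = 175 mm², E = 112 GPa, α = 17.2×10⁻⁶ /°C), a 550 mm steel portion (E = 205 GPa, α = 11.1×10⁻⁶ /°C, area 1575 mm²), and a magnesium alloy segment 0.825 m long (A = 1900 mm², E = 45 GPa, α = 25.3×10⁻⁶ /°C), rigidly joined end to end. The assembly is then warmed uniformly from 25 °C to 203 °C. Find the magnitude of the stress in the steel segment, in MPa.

σ ≈ 85.9 MPa (compressive)

With the walls removed the bar would change length by δ_free = Σ αᵢΔT Lᵢ = 17.2×10⁻⁶×178×850 + 11.1×10⁻⁶×178×550 + 25.3×10⁻⁶×178×825 = 7.404 mm.
Since the ends are fixed, an axial force P builds up, equal in every segment, with P · Σ Lᵢ/(AᵢEᵢ) = δ_free.
The series flexibility is Σ Lᵢ/(AᵢEᵢ) = 850/(175×112×10³) + 550/(1575×205×10³) + 825/(1900×45×10³) = 5.472×10⁻⁵ mm/N.
So P = 7.404 / 5.472×10⁻⁵ = 135.3 kN, compressive.
σ_{steel} = P / A = 135300 / 1575 = 85.91 MPa.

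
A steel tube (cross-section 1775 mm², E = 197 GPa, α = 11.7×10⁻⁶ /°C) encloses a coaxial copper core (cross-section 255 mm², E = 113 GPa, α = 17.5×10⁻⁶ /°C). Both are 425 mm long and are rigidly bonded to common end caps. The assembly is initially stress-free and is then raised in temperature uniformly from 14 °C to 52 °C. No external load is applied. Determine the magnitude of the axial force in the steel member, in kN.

P ≈ 5.87 kN (tensile in the steel)

Both members must finish at the same length. With the larger α, the copper tends to over-expand; the plates restrain it, putting the copper in compression and the steel in tension. With no external load the two internal forces are equal and opposite, magnitude P.
Setting the final lengths equal and cancelling L: (α₁ − α₂)ΔT = P/(A₁E₁) + P/(A₂E₂).
|α₁ − α₂|·ΔT = 5.8×10⁻⁶ × 38 = 0.0002204.
1/(A₁E₁) + 1/(A₂E₂) = 1/(1775×197×10³) + 1/(255×113×10³) = 3.756×10⁻⁸ N⁻¹.
So P = 0.0002204 / 3.756×10⁻⁸ = 5.867 kN.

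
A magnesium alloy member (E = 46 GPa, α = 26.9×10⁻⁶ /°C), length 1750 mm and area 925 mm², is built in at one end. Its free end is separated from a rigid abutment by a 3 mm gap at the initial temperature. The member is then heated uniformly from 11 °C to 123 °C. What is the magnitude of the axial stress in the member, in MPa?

Free thermal elongation = αΔT L = 26.9×10⁻⁶ × 112 × 1750 = 5.272 mm.
After closing the 3 mm clearance, 5.272 − 3 = 2.272 mm of expansion remains to be suppressed by the wall.
So σ = E(δ_free − g)/L = 46×10³ × 2.272/1750 = 59.73 MPa.

σ ≈ 59.7 MPa (compressive)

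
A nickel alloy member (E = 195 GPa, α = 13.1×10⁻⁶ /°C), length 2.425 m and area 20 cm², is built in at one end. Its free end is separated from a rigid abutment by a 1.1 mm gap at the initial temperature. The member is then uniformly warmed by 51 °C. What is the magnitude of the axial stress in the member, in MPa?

Unrestrained expansion: δ_free = αΔT L = 13.1×10⁻⁶ × 51 × 2425 = 1.62 mm.
The gap closes (δ_free > 1.1 mm) and the wall then resists a further 1.62 − 1.1 = 0.5201 mm of expansion.
So σ = E(δ_free − g)/L = 195×10³ × 0.5201/2425 = 41.83 MPa.

σ ≈ 41.8 MPa (compressive)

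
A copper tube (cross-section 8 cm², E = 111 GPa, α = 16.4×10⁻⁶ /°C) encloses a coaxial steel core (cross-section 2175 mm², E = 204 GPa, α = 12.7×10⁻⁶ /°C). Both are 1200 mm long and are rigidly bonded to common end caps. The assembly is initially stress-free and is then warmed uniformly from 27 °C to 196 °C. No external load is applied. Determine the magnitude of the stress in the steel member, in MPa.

Both members must finish at the same length. With the larger α, the copper tends to over-expand; the plates restrain it, putting the copper in compression and the steel in tension. With no external load the two internal forces are equal and opposite, magnitude P.
Setting the final lengths equal and cancelling L: (α₁ − α₂)ΔT = P/(A₁E₁) + P/(A₂E₂).
|α₁ − α₂|·ΔT = 3.7×10⁻⁶ × 169 = 0.0006253.
1/(A₁E₁) + 1/(A₂E₂) = 1/(800×111×10³) + 1/(2175×204×10³) = 1.352×10⁻⁸ N⁻¹.
So P = 0.0006253 / 1.352×10⁻⁸ = 46.27 kN.
σ_{steel} = P/A₂ = 46270/2175 = 21.27 MPa, tensile.

σ ≈ 21.3 MPa (tensile)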